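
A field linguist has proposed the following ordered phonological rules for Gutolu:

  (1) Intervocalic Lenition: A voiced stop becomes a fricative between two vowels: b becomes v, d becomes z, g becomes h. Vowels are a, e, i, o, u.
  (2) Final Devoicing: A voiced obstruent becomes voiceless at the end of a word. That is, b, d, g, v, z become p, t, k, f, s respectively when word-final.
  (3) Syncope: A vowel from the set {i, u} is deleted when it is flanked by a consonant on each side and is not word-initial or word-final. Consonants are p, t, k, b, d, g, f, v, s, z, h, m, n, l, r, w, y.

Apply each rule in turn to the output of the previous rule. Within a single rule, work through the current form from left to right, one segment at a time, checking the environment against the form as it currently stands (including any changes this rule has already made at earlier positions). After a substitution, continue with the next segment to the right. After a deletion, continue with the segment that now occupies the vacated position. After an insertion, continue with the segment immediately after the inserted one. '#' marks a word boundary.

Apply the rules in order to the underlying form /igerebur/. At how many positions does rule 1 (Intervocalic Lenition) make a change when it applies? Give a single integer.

2

(1) Intervocalic Lenition: [igerebur] → [iherevur]
(2) Final Devoicing: no change — [iherevur]
(3) Syncope: [iherevur] → [iherevr]
Rule 1 changed 2 position(s).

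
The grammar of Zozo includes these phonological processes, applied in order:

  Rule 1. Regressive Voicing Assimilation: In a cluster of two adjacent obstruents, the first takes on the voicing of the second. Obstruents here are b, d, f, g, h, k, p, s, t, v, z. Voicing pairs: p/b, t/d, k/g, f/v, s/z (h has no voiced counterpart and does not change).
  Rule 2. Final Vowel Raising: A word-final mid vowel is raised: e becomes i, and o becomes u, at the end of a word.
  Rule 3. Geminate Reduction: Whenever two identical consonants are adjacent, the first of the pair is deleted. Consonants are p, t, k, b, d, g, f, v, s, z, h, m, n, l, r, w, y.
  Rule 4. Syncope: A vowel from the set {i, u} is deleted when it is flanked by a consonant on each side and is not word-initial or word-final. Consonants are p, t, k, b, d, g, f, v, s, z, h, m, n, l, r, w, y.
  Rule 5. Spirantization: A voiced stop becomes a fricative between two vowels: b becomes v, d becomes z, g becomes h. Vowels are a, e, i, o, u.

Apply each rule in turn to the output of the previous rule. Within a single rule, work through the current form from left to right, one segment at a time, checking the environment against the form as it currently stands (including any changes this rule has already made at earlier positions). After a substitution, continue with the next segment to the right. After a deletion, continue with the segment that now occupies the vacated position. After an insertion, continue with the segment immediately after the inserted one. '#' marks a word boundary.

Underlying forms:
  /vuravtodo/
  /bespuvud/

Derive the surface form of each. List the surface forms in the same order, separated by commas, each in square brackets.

/vuravtodo/:
  Rule 1 Regressive Voicing Assimilation: [vuravtodo] → [vuraftodo]
  Rule 2 Final Vowel Raising: [vuraftodo] → [vuraftodu]
  Rule 3 Geminate Reduction: no change — [vuraftodu]
  Rule 4 Syncope: [vuraftodu] → [vraftodu]
  Rule 5 Spirantization: [vraftodu] → [vraftozu]
/bespuvud/:
  Rule 1 Regressive Voicing Assimilation: no change — [bespuvud]
  Rule 2 Final Vowel Raising: no change — [bespuvud]
  Rule 3 Geminate Reduction: no change — [bespuvud]
  Rule 4 Syncope: [bespuvud] → [bespvd]
  Rule 5 Spirantization: no change — [bespvd]

[vraftozu], [bespvd]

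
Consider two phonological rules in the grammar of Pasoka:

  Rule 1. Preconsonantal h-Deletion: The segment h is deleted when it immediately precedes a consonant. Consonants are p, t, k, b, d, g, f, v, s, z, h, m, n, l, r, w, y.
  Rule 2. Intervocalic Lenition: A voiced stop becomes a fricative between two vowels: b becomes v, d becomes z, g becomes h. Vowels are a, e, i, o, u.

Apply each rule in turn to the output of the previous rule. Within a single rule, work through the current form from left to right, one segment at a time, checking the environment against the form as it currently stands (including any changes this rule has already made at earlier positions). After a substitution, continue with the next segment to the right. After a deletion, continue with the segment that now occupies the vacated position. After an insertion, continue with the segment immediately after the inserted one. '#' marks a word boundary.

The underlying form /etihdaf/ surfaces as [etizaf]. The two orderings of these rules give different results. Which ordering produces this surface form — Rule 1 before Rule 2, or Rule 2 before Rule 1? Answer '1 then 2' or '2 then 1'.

1 then 2

Order 1 then 2:
  1 Preconsonantal h-Deletion: [etihdaf] → [etidaf]
  2 Intervocalic Lenition: [etidaf] → [etizaf]
  result: [etizaf]
Order 2 then 1:
  2 Intervocalic Lenition: no change — [etihdaf]
  1 Preconsonantal h-Deletion: [etihdaf] → [etidaf]
  result: [etidaf]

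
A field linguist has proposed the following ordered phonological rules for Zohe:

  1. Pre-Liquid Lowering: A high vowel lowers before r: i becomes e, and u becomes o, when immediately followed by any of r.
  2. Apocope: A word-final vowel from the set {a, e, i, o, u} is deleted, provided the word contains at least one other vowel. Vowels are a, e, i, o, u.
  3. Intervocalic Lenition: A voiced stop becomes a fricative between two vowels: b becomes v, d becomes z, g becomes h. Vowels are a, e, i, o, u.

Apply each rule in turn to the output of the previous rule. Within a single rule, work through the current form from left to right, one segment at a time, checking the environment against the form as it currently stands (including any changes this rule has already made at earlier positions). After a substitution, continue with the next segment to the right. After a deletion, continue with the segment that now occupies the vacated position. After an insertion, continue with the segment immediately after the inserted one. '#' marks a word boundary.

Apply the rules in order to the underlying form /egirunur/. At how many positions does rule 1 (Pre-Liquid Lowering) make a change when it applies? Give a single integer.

1 Pre-Liquid Lowering: [egirunur] → [egerunor]
2 Apocope: no change — [egerunor]
3 Intervocalic Lenition: [egerunor] → [eherunor]
Rule 1 changed 2 position(s).

2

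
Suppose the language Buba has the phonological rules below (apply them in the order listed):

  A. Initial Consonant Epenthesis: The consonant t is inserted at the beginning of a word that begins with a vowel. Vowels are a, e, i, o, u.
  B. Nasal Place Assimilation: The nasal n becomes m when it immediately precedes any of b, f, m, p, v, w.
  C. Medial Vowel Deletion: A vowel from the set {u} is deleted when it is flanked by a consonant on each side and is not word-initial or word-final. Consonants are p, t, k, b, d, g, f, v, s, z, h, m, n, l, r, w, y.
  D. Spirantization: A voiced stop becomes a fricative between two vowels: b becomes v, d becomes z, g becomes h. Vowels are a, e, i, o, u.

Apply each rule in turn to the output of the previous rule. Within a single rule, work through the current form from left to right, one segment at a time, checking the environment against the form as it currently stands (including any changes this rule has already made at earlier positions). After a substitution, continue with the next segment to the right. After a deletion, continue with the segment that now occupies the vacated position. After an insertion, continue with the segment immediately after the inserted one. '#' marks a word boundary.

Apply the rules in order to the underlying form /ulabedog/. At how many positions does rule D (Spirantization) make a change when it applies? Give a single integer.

A Initial Consonant Epenthesis: [ulabedog] → [tulabedog]
B Nasal Place Assimilation: no change — [tulabedog]
C Medial Vowel Deletion: [tulabedog] → [tlabedog]
D Spirantization: [tlabedog] → [tlavezog]
Rule D changed 2 position(s).

2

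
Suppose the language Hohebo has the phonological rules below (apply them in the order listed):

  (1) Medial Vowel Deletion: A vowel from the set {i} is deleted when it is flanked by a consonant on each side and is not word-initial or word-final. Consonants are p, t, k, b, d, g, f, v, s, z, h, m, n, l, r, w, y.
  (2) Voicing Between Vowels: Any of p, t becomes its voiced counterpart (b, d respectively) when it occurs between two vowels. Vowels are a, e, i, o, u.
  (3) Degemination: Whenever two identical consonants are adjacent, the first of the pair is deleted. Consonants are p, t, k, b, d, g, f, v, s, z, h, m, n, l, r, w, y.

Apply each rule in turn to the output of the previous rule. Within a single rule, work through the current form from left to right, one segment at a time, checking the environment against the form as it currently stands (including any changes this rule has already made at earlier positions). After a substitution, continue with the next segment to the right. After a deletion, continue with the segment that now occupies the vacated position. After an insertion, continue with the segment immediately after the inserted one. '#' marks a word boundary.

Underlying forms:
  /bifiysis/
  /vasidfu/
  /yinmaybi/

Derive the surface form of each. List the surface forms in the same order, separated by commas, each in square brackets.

[bfys], [vasdfu], [ynmaybi]

/bifiysis/:
  (1) Medial Vowel Deletion: [bifiysis] → [bfyss]
  (2) Voicing Between Vowels: no change — [bfyss]
  (3) Degemination: [bfyss] → [bfys]
/vasidfu/:
  (1) Medial Vowel Deletion: [vasidfu] → [vasdfu]
  (2) Voicing Between Vowels: no change — [vasdfu]
  (3) Degemination: no change — [vasdfu]
/yinmaybi/:
  (1) Medial Vowel Deletion: [yinmaybi] → [ynmaybi]
  (2) Voicing Between Vowels: no change — [ynmaybi]
  (3) Degemination: no change — [ynmaybi]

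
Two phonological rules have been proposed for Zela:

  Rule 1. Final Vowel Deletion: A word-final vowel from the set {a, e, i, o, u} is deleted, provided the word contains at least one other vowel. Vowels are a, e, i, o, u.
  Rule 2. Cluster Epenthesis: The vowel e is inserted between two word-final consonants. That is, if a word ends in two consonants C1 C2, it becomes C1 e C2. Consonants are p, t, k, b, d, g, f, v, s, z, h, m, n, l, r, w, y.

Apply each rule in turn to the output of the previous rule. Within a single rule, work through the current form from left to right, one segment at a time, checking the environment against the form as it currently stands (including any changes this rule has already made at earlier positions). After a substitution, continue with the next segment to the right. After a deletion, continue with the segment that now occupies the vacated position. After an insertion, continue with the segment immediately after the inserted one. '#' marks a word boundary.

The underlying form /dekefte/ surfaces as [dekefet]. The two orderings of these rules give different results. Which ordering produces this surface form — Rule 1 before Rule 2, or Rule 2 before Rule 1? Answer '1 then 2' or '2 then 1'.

Order 1 then 2:
  1 Final Vowel Deletion: [dekefte] → [dekeft]
  2 Cluster Epenthesis: [dekeft] → [dekefet]
  result: [dekefet]
Order 2 then 1:
  2 Cluster Epenthesis: no change — [dekefte]
  1 Final Vowel Deletion: [dekefte] → [dekeft]
  result: [dekeft]

1 then 2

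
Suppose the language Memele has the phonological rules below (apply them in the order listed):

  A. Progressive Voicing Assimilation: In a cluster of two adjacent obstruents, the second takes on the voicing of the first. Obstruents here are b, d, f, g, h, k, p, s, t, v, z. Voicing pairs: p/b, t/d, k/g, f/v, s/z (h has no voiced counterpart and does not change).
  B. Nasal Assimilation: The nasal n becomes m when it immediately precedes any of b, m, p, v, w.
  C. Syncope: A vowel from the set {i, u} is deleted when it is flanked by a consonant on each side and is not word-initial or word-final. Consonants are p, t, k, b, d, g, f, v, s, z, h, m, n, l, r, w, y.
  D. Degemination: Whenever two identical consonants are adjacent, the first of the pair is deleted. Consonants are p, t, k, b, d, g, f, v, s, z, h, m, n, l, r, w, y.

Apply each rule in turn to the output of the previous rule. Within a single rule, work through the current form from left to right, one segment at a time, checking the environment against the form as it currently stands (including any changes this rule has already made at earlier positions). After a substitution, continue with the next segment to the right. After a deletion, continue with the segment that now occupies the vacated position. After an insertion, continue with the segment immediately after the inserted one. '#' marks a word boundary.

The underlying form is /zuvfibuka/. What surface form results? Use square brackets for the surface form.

[zvbka]

A Progressive Voicing Assimilation: [zuvfibuka] → [zuvvibuka]
B Nasal Assimilation: no change — [zuvvibuka]
C Syncope: [zuvvibuka] → [zvvbka]
D Degemination: [zvvbka] → [zvbka]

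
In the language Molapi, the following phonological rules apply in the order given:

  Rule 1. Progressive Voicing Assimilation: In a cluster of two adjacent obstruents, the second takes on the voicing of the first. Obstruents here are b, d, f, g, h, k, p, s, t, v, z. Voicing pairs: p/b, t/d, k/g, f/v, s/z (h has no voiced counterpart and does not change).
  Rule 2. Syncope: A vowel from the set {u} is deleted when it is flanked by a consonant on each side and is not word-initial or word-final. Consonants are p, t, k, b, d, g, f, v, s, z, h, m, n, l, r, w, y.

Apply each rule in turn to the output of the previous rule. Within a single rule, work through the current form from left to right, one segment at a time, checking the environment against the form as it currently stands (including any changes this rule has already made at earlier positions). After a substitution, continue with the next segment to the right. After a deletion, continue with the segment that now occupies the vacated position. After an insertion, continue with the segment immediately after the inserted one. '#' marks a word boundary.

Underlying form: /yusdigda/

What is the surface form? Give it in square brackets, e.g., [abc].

[ystigda]

Rule 1 Progressive Voicing Assimilation: [yusdigda] → [yustigda]
Rule 2 Syncope: [yustigda] → [ystigda]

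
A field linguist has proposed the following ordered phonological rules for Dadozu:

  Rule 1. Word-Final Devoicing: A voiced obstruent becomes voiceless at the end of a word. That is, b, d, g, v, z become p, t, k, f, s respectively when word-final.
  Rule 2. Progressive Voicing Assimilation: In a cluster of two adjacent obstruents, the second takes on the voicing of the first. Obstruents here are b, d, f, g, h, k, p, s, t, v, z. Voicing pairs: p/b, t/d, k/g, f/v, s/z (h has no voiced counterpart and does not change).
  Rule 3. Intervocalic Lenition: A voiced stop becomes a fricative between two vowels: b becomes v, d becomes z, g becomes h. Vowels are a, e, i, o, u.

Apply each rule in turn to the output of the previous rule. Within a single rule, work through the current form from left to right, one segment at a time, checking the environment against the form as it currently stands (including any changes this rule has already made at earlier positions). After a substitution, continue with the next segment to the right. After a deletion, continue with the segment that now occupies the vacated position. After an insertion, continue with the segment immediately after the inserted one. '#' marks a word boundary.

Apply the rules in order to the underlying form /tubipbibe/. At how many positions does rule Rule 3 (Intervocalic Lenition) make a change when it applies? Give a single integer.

2

Rule 1 Word-Final Devoicing: no change — [tubipbibe]
Rule 2 Progressive Voicing Assimilation: [tubipbibe] → [tubippibe]
Rule 3 Intervocalic Lenition: [tubippibe] → [tuvippive]
Rule Rule 3 changed 2 position(s).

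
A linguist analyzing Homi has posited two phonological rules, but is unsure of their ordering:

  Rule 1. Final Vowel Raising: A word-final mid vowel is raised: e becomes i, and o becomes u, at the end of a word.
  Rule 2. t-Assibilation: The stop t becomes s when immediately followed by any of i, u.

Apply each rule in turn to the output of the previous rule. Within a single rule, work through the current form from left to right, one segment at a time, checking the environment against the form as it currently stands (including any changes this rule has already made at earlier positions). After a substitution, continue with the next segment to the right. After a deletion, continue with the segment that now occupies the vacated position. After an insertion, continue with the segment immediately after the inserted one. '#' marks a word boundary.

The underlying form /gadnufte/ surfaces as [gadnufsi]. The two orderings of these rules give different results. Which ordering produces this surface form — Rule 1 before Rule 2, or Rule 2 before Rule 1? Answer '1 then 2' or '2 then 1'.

Order 1 then 2:
  1 Final Vowel Raising: [gadnufte] → [gadnufti]
  2 t-Assibilation: [gadnufti] → [gadnufsi]
  result: [gadnufsi]
Order 2 then 1:
  2 t-Assibilation: no change — [gadnufte]
  1 Final Vowel Raising: [gadnufte] → [gadnufti]
  result: [gadnufti]

1 then 2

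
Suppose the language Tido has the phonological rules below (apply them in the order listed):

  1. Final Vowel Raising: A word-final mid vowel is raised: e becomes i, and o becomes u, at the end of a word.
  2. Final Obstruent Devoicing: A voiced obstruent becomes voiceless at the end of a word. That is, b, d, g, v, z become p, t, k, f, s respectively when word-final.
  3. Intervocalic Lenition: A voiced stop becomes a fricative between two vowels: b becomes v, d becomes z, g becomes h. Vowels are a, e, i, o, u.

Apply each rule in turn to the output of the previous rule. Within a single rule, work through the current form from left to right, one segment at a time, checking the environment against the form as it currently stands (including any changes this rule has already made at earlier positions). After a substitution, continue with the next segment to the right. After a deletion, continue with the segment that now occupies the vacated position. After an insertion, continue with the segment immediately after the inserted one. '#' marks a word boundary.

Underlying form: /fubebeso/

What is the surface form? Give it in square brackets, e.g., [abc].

[fuvevesu]

1 Final Vowel Raising: [fubebeso] → [fubebesu]
2 Final Obstruent Devoicing: no change — [fubebesu]
3 Intervocalic Lenition: [fubebesu] → [fuvevesu]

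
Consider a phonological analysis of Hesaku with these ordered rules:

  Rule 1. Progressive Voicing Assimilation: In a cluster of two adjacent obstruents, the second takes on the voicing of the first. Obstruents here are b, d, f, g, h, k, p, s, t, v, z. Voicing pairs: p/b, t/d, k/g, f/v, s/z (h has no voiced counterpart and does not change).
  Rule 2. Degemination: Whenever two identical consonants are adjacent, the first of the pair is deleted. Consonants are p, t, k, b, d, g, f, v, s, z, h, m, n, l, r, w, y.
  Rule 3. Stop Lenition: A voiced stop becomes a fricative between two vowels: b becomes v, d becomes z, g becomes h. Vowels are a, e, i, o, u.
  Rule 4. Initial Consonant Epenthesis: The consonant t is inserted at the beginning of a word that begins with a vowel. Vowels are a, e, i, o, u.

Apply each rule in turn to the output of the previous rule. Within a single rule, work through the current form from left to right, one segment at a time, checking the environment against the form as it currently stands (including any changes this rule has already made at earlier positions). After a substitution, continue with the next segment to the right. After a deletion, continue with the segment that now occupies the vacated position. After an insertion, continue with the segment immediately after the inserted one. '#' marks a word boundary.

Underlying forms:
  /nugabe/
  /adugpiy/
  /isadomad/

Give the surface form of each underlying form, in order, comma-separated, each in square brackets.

/nugabe/:
  Rule 1 Progressive Voicing Assimilation: no change — [nugabe]
  Rule 2 Degemination: no change — [nugabe]
  Rule 3 Stop Lenition: [nugabe] → [nuhave]
  Rule 4 Initial Consonant Epenthesis: no change — [nuhave]
/adugpiy/:
  Rule 1 Progressive Voicing Assimilation: [adugpiy] → [adugbiy]
  Rule 2 Degemination: no change — [adugbiy]
  Rule 3 Stop Lenition: [adugbiy] → [azugbiy]
  Rule 4 Initial Consonant Epenthesis: [azugbiy] → [tazugbiy]
/isadomad/:
  Rule 1 Progressive Voicing Assimilation: no change — [isadomad]
  Rule 2 Degemination: no change — [isadomad]
  Rule 3 Stop Lenition: [isadomad] → [isazomad]
  Rule 4 Initial Consonant Epenthesis: [isazomad] → [tisazomad]

[nuhave], [tazugbiy], [tisazomad]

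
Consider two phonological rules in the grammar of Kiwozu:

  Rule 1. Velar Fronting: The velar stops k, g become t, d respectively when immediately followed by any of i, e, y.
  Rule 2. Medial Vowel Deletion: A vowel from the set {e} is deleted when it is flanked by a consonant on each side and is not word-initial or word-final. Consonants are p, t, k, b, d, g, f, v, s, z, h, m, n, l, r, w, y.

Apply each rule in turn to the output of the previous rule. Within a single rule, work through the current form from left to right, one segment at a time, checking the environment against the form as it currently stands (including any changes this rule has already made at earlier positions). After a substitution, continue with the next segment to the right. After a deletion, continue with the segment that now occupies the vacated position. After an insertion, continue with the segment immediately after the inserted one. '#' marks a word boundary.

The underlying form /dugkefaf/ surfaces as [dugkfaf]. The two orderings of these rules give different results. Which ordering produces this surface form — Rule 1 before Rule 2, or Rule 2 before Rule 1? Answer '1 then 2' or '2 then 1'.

Order 1 then 2:
  1 Velar Fronting: [dugkefaf] → [dugtefaf]
  2 Medial Vowel Deletion: [dugtefaf] → [dugtfaf]
  result: [dugtfaf]
Order 2 then 1:
  2 Medial Vowel Deletion: [dugkefaf] → [dugkfaf]
  1 Velar Fronting: no change — [dugkfaf]
  result: [dugkfaf]

2 then 1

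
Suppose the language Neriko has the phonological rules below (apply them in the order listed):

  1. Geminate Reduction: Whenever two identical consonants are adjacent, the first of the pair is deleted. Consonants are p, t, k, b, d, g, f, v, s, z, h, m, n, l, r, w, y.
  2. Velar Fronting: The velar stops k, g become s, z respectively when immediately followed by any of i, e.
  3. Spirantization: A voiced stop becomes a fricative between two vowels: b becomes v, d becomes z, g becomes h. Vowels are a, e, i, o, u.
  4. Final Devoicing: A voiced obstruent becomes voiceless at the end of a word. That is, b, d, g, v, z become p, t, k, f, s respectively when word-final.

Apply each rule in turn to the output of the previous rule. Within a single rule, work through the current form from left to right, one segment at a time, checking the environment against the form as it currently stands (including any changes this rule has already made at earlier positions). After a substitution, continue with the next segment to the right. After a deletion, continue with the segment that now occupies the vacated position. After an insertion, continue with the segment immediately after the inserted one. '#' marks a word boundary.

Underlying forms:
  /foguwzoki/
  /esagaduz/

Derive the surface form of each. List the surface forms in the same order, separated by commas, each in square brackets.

/foguwzoki/:
  1 Geminate Reduction: no change — [foguwzoki]
  2 Velar Fronting: [foguwzoki] → [foguwzosi]
  3 Spirantization: [foguwzosi] → [fohuwzosi]
  4 Final Devoicing: no change — [fohuwzosi]
/esagaduz/:
  1 Geminate Reduction: no change — [esagaduz]
  2 Velar Fronting: no change — [esagaduz]
  3 Spirantization: [esagaduz] → [esahazuz]
  4 Final Devoicing: [esahazuz] → [esahazus]

[fohuwzosi], [esahazus]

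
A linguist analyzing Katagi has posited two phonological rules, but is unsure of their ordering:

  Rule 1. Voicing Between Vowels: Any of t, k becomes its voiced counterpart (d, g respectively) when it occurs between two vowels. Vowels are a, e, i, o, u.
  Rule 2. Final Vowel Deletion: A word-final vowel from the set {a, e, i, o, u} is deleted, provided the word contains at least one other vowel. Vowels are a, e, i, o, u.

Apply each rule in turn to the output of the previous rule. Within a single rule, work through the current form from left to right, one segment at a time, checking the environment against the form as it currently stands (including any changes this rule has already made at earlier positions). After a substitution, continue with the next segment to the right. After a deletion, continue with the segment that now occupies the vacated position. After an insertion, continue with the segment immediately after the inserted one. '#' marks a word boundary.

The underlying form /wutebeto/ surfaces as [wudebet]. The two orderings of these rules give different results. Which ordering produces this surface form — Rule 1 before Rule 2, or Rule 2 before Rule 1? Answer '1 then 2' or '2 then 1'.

2 then 1

Order 1 then 2:
  1 Voicing Between Vowels: [wutebeto] → [wudebedo]
  2 Final Vowel Deletion: [wudebedo] → [wudebed]
  result: [wudebed]
Order 2 then 1:
  2 Final Vowel Deletion: [wutebeto] → [wutebet]
  1 Voicing Between Vowels: [wutebet] → [wudebet]
  result: [wudebet]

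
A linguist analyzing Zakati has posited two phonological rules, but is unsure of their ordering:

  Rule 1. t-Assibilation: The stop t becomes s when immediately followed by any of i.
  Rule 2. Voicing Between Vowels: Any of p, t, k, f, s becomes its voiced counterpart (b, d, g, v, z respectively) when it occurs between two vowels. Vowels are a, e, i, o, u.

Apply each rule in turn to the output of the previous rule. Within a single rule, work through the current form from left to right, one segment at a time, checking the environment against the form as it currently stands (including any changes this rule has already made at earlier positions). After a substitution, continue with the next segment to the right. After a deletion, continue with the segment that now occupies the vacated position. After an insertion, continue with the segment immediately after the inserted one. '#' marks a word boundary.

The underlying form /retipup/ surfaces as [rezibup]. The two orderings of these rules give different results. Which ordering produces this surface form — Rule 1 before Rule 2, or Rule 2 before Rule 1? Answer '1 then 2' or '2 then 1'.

1 then 2

Order 1 then 2:
  1 t-Assibilation: [retipup] → [resipup]
  2 Voicing Between Vowels: [resipup] → [rezibup]
  result: [rezibup]
Order 2 then 1:
  2 Voicing Between Vowels: [retipup] → [redibup]
  1 t-Assibilation: no change — [redibup]
  result: [redibup]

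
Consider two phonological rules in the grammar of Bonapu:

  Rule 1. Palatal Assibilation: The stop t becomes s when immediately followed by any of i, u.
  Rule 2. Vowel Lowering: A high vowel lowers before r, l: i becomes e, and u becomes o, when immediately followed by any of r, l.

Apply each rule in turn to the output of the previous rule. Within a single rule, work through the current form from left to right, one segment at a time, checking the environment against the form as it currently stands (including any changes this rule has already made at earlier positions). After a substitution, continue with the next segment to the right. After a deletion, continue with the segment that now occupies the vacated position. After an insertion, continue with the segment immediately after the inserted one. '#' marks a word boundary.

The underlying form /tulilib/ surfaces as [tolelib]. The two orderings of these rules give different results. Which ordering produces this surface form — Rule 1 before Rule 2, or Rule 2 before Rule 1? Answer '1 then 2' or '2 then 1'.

Order 1 then 2:
  1 Palatal Assibilation: [tulilib] → [sulilib]
  2 Vowel Lowering: [sulilib] → [solelib]
  result: [solelib]
Order 2 then 1:
  2 Vowel Lowering: [tulilib] → [tolelib]
  1 Palatal Assibilation: no change — [tolelib]
  result: [tolelib]

2 then 1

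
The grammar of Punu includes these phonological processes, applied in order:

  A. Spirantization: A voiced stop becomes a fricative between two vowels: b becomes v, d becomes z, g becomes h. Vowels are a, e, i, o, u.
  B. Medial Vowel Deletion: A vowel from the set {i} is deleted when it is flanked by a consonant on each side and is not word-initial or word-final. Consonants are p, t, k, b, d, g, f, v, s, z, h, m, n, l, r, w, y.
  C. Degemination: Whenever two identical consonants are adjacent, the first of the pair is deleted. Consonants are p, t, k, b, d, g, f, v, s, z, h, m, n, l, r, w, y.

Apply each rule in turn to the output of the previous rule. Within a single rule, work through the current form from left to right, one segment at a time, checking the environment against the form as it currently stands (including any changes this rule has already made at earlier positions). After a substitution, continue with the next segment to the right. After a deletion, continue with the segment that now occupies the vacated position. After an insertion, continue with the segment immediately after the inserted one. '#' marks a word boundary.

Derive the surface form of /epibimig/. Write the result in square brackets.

[epvmg]

A Spirantization: [epibimig] → [epivimig]
B Medial Vowel Deletion: [epivimig] → [epvmg]
C Degemination: no change — [epvmg]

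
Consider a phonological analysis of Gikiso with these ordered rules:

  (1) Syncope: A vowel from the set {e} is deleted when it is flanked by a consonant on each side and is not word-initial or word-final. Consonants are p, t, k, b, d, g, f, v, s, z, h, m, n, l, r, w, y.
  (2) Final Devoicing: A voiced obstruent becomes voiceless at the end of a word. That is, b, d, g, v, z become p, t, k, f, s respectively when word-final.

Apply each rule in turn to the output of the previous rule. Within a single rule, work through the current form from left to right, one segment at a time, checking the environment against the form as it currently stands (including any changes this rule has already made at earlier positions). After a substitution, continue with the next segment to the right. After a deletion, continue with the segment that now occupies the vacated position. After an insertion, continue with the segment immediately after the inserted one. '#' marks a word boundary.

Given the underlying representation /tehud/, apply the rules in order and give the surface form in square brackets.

[thut]

(1) Syncope: [tehud] → [thud]
(2) Final Devoicing: [thud] → [thut]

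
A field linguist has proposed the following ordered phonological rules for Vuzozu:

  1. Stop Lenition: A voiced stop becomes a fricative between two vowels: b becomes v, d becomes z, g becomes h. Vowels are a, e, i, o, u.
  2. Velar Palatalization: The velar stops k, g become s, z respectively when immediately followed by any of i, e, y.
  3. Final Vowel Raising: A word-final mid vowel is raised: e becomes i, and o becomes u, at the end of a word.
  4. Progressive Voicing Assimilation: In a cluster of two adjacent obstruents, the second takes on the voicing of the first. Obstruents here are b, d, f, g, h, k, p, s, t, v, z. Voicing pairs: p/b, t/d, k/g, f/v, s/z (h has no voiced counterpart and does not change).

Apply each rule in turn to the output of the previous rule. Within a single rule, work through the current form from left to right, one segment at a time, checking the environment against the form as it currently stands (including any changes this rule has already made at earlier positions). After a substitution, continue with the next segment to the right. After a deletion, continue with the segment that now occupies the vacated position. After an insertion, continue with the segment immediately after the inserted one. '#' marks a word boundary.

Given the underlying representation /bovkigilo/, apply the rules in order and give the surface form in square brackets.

[bovzihilu]

1 Stop Lenition: [bovkigilo] → [bovkihilo]
2 Velar Palatalization: [bovkihilo] → [bovsihilo]
3 Final Vowel Raising: [bovsihilo] → [bovsihilu]
4 Progressive Voicing Assimilation: [bovsihilu] → [bovzihilu]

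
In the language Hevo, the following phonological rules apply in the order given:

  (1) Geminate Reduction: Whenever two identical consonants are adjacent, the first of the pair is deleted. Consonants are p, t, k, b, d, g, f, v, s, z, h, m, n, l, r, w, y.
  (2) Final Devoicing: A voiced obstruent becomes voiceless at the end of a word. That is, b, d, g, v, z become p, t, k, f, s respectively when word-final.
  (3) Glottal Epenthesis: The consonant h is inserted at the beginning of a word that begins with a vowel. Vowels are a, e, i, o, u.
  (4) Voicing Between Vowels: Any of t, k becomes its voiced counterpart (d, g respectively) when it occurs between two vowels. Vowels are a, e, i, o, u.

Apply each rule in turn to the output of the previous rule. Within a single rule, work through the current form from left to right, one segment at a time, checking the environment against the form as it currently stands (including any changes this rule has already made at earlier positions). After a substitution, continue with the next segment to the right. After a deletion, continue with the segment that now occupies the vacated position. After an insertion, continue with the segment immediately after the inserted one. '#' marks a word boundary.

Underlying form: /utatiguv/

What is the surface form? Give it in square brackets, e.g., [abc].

[hudadiguf]

(1) Geminate Reduction: no change — [utatiguv]
(2) Final Devoicing: [utatiguv] → [utatiguf]
(3) Glottal Epenthesis: [utatiguf] → [hutatiguf]
(4) Voicing Between Vowels: [hutatiguf] → [hudadiguf]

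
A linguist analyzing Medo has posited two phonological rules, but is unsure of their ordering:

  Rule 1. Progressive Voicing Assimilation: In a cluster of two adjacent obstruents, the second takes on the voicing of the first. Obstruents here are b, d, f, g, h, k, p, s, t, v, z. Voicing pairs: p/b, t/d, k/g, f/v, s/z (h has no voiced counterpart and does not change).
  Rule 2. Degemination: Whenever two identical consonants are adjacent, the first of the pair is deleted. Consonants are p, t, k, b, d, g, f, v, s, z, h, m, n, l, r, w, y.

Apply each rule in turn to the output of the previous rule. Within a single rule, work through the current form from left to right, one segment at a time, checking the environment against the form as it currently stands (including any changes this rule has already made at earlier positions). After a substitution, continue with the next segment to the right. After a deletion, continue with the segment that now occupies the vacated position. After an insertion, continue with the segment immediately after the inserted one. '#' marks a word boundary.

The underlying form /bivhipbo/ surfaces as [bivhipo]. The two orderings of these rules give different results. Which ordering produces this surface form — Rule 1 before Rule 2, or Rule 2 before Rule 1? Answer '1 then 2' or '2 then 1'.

Order 1 then 2:
  1 Progressive Voicing Assimilation: [bivhipbo] → [bivhippo]
  2 Degemination: [bivhippo] → [bivhipo]
  result: [bivhipo]
Order 2 then 1:
  2 Degemination: no change — [bivhipbo]
  1 Progressive Voicing Assimilation: [bivhipbo] → [bivhippo]
  result: [bivhippo]

1 then 2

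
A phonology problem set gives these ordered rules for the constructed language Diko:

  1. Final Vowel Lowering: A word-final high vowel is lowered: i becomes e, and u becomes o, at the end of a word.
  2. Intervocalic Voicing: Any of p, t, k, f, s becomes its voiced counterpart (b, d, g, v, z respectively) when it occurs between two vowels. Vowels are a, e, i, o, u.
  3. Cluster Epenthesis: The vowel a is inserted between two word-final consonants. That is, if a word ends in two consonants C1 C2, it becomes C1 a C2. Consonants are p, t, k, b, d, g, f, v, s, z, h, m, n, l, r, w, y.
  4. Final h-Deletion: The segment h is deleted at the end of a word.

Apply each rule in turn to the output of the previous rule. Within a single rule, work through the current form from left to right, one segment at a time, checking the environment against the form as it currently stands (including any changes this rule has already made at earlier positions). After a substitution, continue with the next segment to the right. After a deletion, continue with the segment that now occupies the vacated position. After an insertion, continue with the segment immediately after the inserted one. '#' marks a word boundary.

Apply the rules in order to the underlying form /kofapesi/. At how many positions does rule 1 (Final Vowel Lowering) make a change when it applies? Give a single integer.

1 Final Vowel Lowering: [kofapesi] → [kofapese]
2 Intervocalic Voicing: [kofapese] → [kovabeze]
3 Cluster Epenthesis: no change — [kovabeze]
4 Final h-Deletion: no change — [kovabeze]
Rule 1 changed 1 position(s).

1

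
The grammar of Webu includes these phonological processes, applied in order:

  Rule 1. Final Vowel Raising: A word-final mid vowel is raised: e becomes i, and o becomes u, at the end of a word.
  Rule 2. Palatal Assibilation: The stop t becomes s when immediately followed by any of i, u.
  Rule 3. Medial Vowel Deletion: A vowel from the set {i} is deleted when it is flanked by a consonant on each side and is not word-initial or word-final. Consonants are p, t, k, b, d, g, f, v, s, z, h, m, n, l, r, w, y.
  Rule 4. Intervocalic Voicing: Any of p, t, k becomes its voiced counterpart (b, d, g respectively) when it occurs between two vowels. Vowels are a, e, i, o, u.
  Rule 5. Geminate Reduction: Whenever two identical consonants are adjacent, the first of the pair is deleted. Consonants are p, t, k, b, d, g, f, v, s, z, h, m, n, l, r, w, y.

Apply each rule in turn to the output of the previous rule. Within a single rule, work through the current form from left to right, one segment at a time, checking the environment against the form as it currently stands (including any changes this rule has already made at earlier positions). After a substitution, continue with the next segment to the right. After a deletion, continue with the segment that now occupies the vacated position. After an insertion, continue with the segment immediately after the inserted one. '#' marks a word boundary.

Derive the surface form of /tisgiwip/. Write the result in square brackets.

Rule 1 Final Vowel Raising: no change — [tisgiwip]
Rule 2 Palatal Assibilation: [tisgiwip] → [sisgiwip]
Rule 3 Medial Vowel Deletion: [sisgiwip] → [ssgwp]
Rule 4 Intervocalic Voicing: no change — [ssgwp]
Rule 5 Geminate Reduction: [ssgwp] → [sgwp]

[sgwp]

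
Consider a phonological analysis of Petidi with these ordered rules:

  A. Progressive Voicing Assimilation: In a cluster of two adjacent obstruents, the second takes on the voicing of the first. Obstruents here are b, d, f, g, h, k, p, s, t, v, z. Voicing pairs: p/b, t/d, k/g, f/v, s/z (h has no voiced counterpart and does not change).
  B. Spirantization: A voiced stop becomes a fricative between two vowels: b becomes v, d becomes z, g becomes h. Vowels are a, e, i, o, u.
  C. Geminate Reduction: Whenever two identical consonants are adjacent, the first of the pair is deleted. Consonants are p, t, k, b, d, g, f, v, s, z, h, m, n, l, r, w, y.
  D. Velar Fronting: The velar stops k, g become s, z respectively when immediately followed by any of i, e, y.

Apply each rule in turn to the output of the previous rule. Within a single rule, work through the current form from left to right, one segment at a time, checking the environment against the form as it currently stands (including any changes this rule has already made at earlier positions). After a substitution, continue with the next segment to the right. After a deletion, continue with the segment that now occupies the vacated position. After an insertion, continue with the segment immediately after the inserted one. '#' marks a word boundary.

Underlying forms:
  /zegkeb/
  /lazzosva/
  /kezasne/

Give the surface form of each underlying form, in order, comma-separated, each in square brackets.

/zegkeb/:
  A Progressive Voicing Assimilation: [zegkeb] → [zeggeb]
  B Spirantization: no change — [zeggeb]
  C Geminate Reduction: [zeggeb] → [zegeb]
  D Velar Fronting: [zegeb] → [zezeb]
/lazzosva/:
  A Progressive Voicing Assimilation: [lazzosva] → [lazzosfa]
  B Spirantization: no change — [lazzosfa]
  C Geminate Reduction: [lazzosfa] → [lazosfa]
  D Velar Fronting: no change — [lazosfa]
/kezasne/:
  A Progressive Voicing Assimilation: no change — [kezasne]
  B Spirantization: no change — [kezasne]
  C Geminate Reduction: no change — [kezasne]
  D Velar Fronting: [kezasne] → [sezasne]

[zezeb], [lazosfa], [sezasne]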